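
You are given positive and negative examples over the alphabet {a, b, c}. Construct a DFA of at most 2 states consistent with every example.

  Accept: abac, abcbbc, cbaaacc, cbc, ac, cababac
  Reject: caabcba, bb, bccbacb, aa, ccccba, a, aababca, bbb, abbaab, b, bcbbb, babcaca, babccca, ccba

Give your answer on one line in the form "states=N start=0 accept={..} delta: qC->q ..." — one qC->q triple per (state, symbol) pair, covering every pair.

states=2 start=0 accept={1} delta: 0a->0 0b->0 0c->1 1a->0 1b->0 1c->1

State merging on the prefix tree: take the shortest (then alphabetical) example prefix whose next move is undefined and point that move at state 0, else 1, else 2, ...; a target is out if some Accept/Reject pair would then sit in one state with the same input left (inseparable). If every existing state is out, open a new one.
a: 0a undefined. 0a->0: ok.
b: 0b undefined. 0b->0: ok.
c: 0c undefined. 0c->0: no, abac/caabcba meet in 0. Open state 1: 0c->1.
ca: 1a undefined. 1a->0: ok.
cb: 1b undefined. 1b->0: ok.
cc: 1c undefined. 1c->0: no, cbaaacc/caabcba meet in 0. 1c->1: ok.
All examples now run through 2 states with every (state, symbol) defined. Accept strings end in {1}, Reject strings end in {0}; accept={1}.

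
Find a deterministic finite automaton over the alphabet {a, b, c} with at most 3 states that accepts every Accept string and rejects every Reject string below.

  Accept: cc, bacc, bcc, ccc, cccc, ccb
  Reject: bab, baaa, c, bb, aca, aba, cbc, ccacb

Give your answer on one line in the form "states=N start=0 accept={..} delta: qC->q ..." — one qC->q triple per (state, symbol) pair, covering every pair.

Fold the examples into a partial DFA from state 0: repeatedly fix the first undefined (state, symbol) met by the shortest-then-alphabetical prefix, trying targets in increasing order and rejecting any under which an Accept and a Reject string meet in one state with the same remainder; add a state when all current targets are rejected. Accepting states are where Accept strings end.
a: 0a undefined. 0a->0: ok.
b: 0b undefined. 0b->0: ok.
c: 0c undefined. 0c->0: no, cc/bab meet in 0. Open state 1: 0c->1.
cb: 1b undefined. 1b->0: ok.
cc: 1c undefined. 1c->0: no, cc/bab meet in 0. 1c->1: no, cc/c meet in 1. Open state 2: 1c->2.
aca: 1a undefined. 1a->0: ok.
cca: 2a undefined. 2a->0: ok.
ccb: 2b undefined. 2b->0: no, ccb/bab meet in 0. 2b->1: no, ccb/c meet in 1. 2b->2: ok.
ccc: 2c undefined. 2c->0: no, ccc/bab meet in 0. 2c->1: no, ccc/c meet in 1. 2c->2: ok.
All examples now run through 3 states with every (state, symbol) defined. Accept strings end in {2}, Reject strings end in {0,1}; accept={2}.

states=3 start=0 accept={2} delta: 0a->0 0b->0 0c->1 1a->0 1b->0 1c->2 2a->0 2b->2 2c->2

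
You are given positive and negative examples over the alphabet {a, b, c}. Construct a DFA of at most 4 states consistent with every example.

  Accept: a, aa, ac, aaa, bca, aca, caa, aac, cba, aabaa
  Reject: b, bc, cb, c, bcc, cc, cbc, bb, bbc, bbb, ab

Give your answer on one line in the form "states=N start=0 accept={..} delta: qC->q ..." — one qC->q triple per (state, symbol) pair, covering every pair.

states=2 start=0 accept={1} delta: 0a->1 0b->0 0c->0 1a->1 1b->0 1c->1

Fold the examples into a partial DFA from state 0: repeatedly fix the first undefined (state, symbol) met by the shortest-then-alphabetical prefix, trying targets in increasing order and rejecting any under which an Accept and a Reject string meet in one state with the same remainder; add a state when all current targets are rejected. Accepting states are where Accept strings end.
a: 0a undefined. 0a->0: no, ac/c meet in 0 with "c" left. Open state 1: 0a->1.
b: 0b undefined. 0b->0: ok.
c: 0c undefined. 0c->0: ok.
aa: 1a undefined. 1a->0: no, aa/b meet in 0. 1a->1: ok.
ab: 1b undefined. 1b->0: ok.
ac: 1c undefined. 1c->0: no, ac/b meet in 0. 1c->1: ok.
All examples now run through 2 states with every (state, symbol) defined. Accept strings end in {1}, Reject strings end in {0}; accept={1}.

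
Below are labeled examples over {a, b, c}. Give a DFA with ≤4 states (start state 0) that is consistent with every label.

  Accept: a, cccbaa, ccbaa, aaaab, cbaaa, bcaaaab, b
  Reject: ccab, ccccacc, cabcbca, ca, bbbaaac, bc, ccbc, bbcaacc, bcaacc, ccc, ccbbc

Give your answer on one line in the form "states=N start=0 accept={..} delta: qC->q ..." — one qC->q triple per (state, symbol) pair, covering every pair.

states=4 start=0 accept={0} delta: 0a->0 0b->0 0c->1 1a->1 1b->0 1c->2 2a->2 2b->3 2c->1 3a->0 3b->0 3c->1

State merging on the prefix tree: take the shortest (then alphabetical) example prefix whose next move is undefined and point that move at state 0, else 1, else 2, ...; a target is out if some Accept/Reject pair would then sit in one state with the same input left (inseparable). If every existing state is out, open a new one.
a: 0a undefined. 0a->0: ok.
b: 0b undefined. 0b->0: ok.
c: 0c undefined. 0c->0: no, a/ccab meet in 0. Open state 1: 0c->1.
ca: 1a undefined. 1a->0: no, a/ca meet in 0. 1a->1: ok.
cb: 1b undefined. 1b->0: ok.
cc: 1c undefined. 1c->0: no, a/ccab meet in 0. 1c->1: no, a/ccab meet in 0. Open state 2: 1c->2.
cca: 2a undefined. 2a->0: no, a/ccab meet in 0. 2a->1: no, a/ccab meet in 0. 2a->2: ok.
ccb: 2b undefined. 2b->0: no, a/ccab meet in 0. 2b->1: no, ccbaa/ccab meet in 1. 2b->2: no, ccbaa/ccab meet in 2. Open state 3: 2b->3.
ccc: 2c undefined. 2c->0: no, a/ccccacc meet in 0. 2c->1: ok.
ccba: 3a undefined. 3a->0: ok.
ccbb: 3b undefined. 3b->0: ok.
ccbc: 3c undefined. 3c->0: no, a/ccbc meet in 0. 3c->1: ok.
All examples now run through 4 states with every (state, symbol) defined. Accept strings end in {0}, Reject strings end in {1,2,3}; accept={0}.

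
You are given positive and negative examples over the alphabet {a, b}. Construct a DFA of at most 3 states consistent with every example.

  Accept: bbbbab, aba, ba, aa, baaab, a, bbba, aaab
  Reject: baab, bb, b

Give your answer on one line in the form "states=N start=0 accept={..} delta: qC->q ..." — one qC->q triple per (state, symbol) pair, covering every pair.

Grow the machine one transition at a time. Run the examples from 0; the earliest place one falls off (shortest prefix, ties alphabetical) gets sent to the lowest-numbered state that keeps every Accept/Reject pair distinguishable — a pair clashes when both reach the same state with identical unread suffix — and to a fresh state only if none does.
a: 0a undefined. 0a->0: no, aaab/b meet in 0 with "b" left. Open state 1: 0a->1.
b: 0b undefined. 0b->0: ok.
aa: 1a undefined. 1a->0: no, aa/baab meet in 0. 1a->1: no, bbbbab/baab meet in 1 with "b" left. Open state 2: 1a->2.
ab: 1b undefined. 1b->0: no, bbbbab/bb meet in 0. 1b->1: ok.
aaa: 2a undefined. 2a->0: no, baaab/bb meet in 0. 2a->1: ok.
baab: 2b undefined. 2b->0: ok.
All examples now run through 3 states with every (state, symbol) defined. Accept strings end in {1,2}, Reject strings end in {0}; accept={1,2}.

states=3 start=0 accept={1,2} delta: 0a->1 0b->0 1a->2 1b->1 2a->1 2b->0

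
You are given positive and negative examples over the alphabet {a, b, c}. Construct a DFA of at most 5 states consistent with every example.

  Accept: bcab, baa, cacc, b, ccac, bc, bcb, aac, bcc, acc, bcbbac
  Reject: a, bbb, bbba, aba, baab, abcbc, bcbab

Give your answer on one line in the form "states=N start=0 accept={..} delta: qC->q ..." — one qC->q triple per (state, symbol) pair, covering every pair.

Fold the examples into a partial DFA from state 0: repeatedly fix the first undefined (state, symbol) met by the shortest-then-alphabetical prefix, trying targets in increasing order and rejecting any under which an Accept and a Reject string meet in one state with the same remainder; add a state when all current targets are rejected. Accepting states are where Accept strings end.
a: 0a undefined. 0a->0: ok.
b: 0b undefined. 0b->0: no, baa/a meet in 0. Open state 1: 0b->1.
c: 0c undefined. 0c->0: no, cacc/a meet in 0. 0c->1: ok.
ba: 1a undefined. 1a->0: no, baa/a meet in 0. 1a->1: no, baa/aba meet in 1. Open state 2: 1a->2.
bb: 1b undefined. 1b->0: no, b/bbb meet in 1. 1b->1: no, b/bbb meet in 1. 1b->2: ok.
bc: 1c undefined. 1c->0: no, bc/a meet in 0. 1c->1: no, bcab/bbb meet in 2 with "b" left. 1c->2: no, bcab/baab meet in 2 with "ab" left. Open state 3: 1c->3.
baa: 2a undefined. 2a->0: no, baa/a meet in 0. 2a->1: ok.
bbb: 2b undefined. 2b->0: ok.
bca: 3a undefined. 3a->0: ok.
bcb: 3b undefined. 3b->0: no, bcab/abcbc meet in 1. 3b->1: no, bc/abcbc meet in 3. 3b->2: no, bcb/aba meet in 2. 3b->3: no, bcab/bcbab meet in 1. Open state 4: 3b->4.
bcc: 3c undefined. 3c->0: no, bcc/a meet in 0. 3c->1: ok.
cac: 2c undefined. 2c->0: ok.
bcba: 4a undefined. 4a->0: no, bcab/bcbab meet in 1. 4a->1: ok.
bcbb: 4b undefined. 4b->0: ok.
abcbc: 4c undefined. 4c->0: ok.
All examples now run through 5 states with every (state, symbol) defined. Accept strings end in {1,3,4}, Reject strings end in {0,2}; accept={1,3,4}.

states=5 start=0 accept={1,3,4} delta: 0a->0 0b->1 0c->1 1a->2 1b->2 1c->3 2a->1 2b->0 2c->0 3a->0 3b->4 3c->1 4a->1 4b->0 4c->0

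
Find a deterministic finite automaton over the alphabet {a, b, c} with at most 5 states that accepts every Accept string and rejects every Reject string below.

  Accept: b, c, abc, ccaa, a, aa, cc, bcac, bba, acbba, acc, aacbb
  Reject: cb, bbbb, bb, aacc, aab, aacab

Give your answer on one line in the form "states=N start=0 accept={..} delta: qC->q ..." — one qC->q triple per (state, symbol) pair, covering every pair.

states=4 start=0 accept={1,2,3} delta: 0a->1 0b->1 0c->1 1a->2 1b->0 1c->1 2a->1 2b->0 2c->3 3a->1 3b->0 3c->0

Grow the machine one transition at a time. Run the examples from 0; the earliest place one falls off (shortest prefix, ties alphabetical) gets sent to the lowest-numbered state that keeps every Accept/Reject pair distinguishable — a pair clashes when both reach the same state with identical unread suffix — and to a fresh state only if none does.
a: 0a undefined. 0a->0: no, b/aab meet in 0 with "b" left. Open state 1: 0a->1.
b: 0b undefined. 0b->0: no, b/bbbb meet in 0. 0b->1: ok.
c: 0c undefined. 0c->0: no, b/cb meet in 1. 0c->1: ok.
aa: 1a undefined. 1a->0: no, b/aab meet in 1. 1a->1: no, acc/aacc meet in 1 with "cc" left. Open state 2: 1a->2.
ab: 1b undefined. 1b->0: ok.
ac: 1c undefined. 1c->0: no, cc/cb meet in 0. 1c->1: ok.
aab: 2b undefined. 2b->0: ok.
aac: 2c undefined. 2c->0: no, b/aacc meet in 1. 2c->1: no, b/aacc meet in 1. 2c->2: no, aa/aacc meet in 2. Open state 3: 2c->3.
aaca: 3a undefined. 3a->0: no, b/aacab meet in 1. 3a->1: ok.
aacb: 3b undefined. 3b->0: ok.
aacc: 3c undefined. 3c->0: ok.
ccaa: 2a undefined. 2a->0: no, ccaa/cb meet in 0. 2a->1: ok.
All examples now run through 4 states with every (state, symbol) defined. Accept strings end in {1,2,3}, Reject strings end in {0}; accept={1,2,3}.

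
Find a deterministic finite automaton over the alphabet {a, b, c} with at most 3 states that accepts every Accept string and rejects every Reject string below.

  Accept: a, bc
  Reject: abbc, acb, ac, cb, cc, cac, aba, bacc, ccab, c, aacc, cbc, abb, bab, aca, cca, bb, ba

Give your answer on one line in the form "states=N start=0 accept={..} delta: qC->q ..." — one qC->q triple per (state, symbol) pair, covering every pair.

states=3 start=0 accept={0} delta: 0a->0 0b->1 0c->2 1a->1 1b->2 1c->0 2a->2 2b->2 2c->1

Grow the machine one transition at a time. Run the examples from 0; the earliest place one falls off (shortest prefix, ties alphabetical) gets sent to the lowest-numbered state that keeps every Accept/Reject pair distinguishable — a pair clashes when both reach the same state with identical unread suffix — and to a fresh state only if none does.
a: 0a undefined. 0a->0: ok.
b: 0b undefined. 0b->0: no, a/aba meet in 0. Open state 1: 0b->1.
c: 0c undefined. 0c->0: no, a/ac meet in 0. 0c->1: no, bc/cc meet in 1 with "c" left. Open state 2: 0c->2.
ba: 1a undefined. 1a->0: no, a/aba meet in 0. 1a->1: ok.
bb: 1b undefined. 1b->0: no, a/abb meet in 0. 1b->1: no, bc/abbc meet in 1 with "c" left. 1b->2: ok.
bc: 1c undefined. 1c->0: ok.
ca: 2a undefined. 2a->0: no, a/aca meet in 0. 2a->1: no, a/cac meet in 0. 2a->2: ok.
cb: 2b undefined. 2b->0: no, a/acb meet in 0. 2b->1: no, a/cbc meet in 0. 2b->2: ok.
cc: 2c undefined. 2c->0: no, a/abbc meet in 0. 2c->1: ok.
All examples now run through 3 states with every (state, symbol) defined. Accept strings end in {0}, Reject strings end in {1,2}; accept={0}.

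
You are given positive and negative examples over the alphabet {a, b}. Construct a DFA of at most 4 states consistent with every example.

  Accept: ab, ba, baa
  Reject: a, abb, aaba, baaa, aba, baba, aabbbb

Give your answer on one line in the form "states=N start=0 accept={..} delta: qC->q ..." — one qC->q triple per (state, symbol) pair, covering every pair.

Fold the examples into a partial DFA from state 0: repeatedly fix the first undefined (state, symbol) met by the shortest-then-alphabetical prefix, trying targets in increasing order and rejecting any under which an Accept and a Reject string meet in one state with the same remainder; add a state when all current targets are rejected. Accepting states are where Accept strings end.
a: 0a undefined. 0a->0: no, ba/aaba meet in 0 with "ba" left. Open state 1: 0a->1.
b: 0b undefined. 0b->0: no, ba/a meet in 1. 0b->1: ok.
aa: 1a undefined. 1a->0: no, ba/aaba meet in 0. 1a->1: no, ba/a meet in 1. Open state 2: 1a->2.
ab: 1b undefined. 1b->0: ok.
aab: 2b undefined. 2b->0: ok.
baa: 2a undefined. 2a->0: ok.
All examples now run through 3 states with every (state, symbol) defined. Accept strings end in {0,2}, Reject strings end in {1}; accept={0,2}.

states=3 start=0 accept={0,2} delta: 0a->1 0b->1 1a->2 1b->0 2a->0 2b->0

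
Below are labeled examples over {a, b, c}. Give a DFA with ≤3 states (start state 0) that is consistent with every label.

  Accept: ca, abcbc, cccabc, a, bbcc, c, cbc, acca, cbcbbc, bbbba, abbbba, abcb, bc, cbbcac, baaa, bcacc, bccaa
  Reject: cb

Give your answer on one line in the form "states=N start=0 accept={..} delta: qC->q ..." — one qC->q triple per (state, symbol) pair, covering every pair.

states=3 start=0 accept={0,2} delta: 0a->0 0b->1 0c->0 1a->0 1b->0 1c->2 2a->0 2b->0 2c->0

Fold the examples into a partial DFA from state 0: repeatedly fix the first undefined (state, symbol) met by the shortest-then-alphabetical prefix, trying targets in increasing order and rejecting any under which an Accept and a Reject string meet in one state with the same remainder; add a state when all current targets are rejected. Accepting states are where Accept strings end.
a: 0a undefined. 0a->0: ok.
b: 0b undefined. 0b->0: no, abcb/cb meet in 0 with "cb" left. Open state 1: 0b->1.
c: 0c undefined. 0c->0: ok.
ba: 1a undefined. 1a->0: ok.
bb: 1b undefined. 1b->0: ok.
bc: 1c undefined. 1c->0: no, abcb/cb meet in 1. 1c->1: no, cccabc/cb meet in 1. Open state 2: 1c->2.
bca: 2a undefined. 2a->0: ok.
bcc: 2c undefined. 2c->0: ok.
abcb: 2b undefined. 2b->0: ok.
All examples now run through 3 states with every (state, symbol) defined. Accept strings end in {0,2}, Reject strings end in {1}; accept={0,2}.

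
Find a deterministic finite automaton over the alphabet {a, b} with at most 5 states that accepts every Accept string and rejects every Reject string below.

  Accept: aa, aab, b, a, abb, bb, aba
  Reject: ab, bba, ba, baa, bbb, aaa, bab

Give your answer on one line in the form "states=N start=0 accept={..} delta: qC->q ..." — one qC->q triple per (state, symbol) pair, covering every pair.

Grow the machine one transition at a time. Run the examples from 0; the earliest place one falls off (shortest prefix, ties alphabetical) gets sent to the lowest-numbered state that keeps every Accept/Reject pair distinguishable — a pair clashes when both reach the same state with identical unread suffix — and to a fresh state only if none does.
a: 0a undefined. 0a->0: no, aa/aaa meet in 0. Open state 1: 0a->1.
b: 0b undefined. 0b->0: no, aa/baa meet in 1 with "a" left. 0b->1: no, aa/ba meet in 1 with "a" left. Open state 2: 0b->2.
aa: 1a undefined. 1a->0: no, a/aaa meet in 1. 1a->1: no, aa/aaa meet in 1. 1a->2: ok.
ab: 1b undefined. 1b->0: ok.
ba: 2a undefined. 2a->0: no, aa/bab meet in 2. 2a->1: no, aa/baa meet in 2. 2a->2: no, aa/ba meet in 2. Open state 3: 2a->3.
bb: 2b undefined. 2b->0: no, aa/bbb meet in 2. 2b->1: no, aa/bba meet in 2. 2b->2: no, aa/bbb meet in 2. 2b->3: no, aab/ba meet in 3. Open state 4: 2b->4.
baa: 3a undefined. 3a->0: ok.
bab: 3b undefined. 3b->0: ok.
bba: 4a undefined. 4a->0: ok.
bbb: 4b undefined. 4b->0: ok.
All examples now run through 5 states with every (state, symbol) defined. Accept strings end in {1,2,4}, Reject strings end in {0,3}; accept={1,2,4}.

states=5 start=0 accept={1,2,4} delta: 0a->1 0b->2 1a->2 1b->0 2a->3 2b->4 3a->0 3b->0 4a->0 4b->0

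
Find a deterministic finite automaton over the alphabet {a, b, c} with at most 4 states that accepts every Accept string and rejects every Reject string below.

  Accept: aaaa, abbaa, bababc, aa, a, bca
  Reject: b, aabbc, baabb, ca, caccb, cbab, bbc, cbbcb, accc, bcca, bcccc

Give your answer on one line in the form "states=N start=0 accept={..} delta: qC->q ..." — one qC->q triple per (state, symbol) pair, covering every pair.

states=4 start=0 accept={0,2} delta: 0a->0 0b->1 0c->1 1a->1 1b->0 1c->2 2a->0 2b->1 2c->3 3a->1 3b->1 3c->0

Fold the examples into a partial DFA from state 0: repeatedly fix the first undefined (state, symbol) met by the shortest-then-alphabetical prefix, trying targets in increasing order and rejecting any under which an Accept and a Reject string meet in one state with the same remainder; add a state when all current targets are rejected. Accepting states are where Accept strings end.
a: 0a undefined. 0a->0: ok.
b: 0b undefined. 0b->0: no, aaaa/b meet in 0. Open state 1: 0b->1.
c: 0c undefined. 0c->0: no, aaaa/ca meet in 0. 0c->1: ok.
ba: 1a undefined. 1a->0: no, aaaa/ca meet in 0. 1a->1: ok.
bb: 1b undefined. 1b->0: ok.
bc: 1c undefined. 1c->0: no, aaaa/caccb meet in 0. 1c->1: no, aaaa/caccb meet in 0. Open state 2: 1c->2.
bca: 2a undefined. 2a->0: ok.
bcc: 2c undefined. 2c->0: no, aaaa/accc meet in 0. 2c->1: no, aaaa/caccb meet in 0. 2c->2: no, aaaa/bcca meet in 0. Open state 3: 2c->3.
bcca: 3a undefined. 3a->0: no, aaaa/bcca meet in 0. 3a->1: ok.
bccc: 3c undefined. 3c->0: ok.
caccb: 3b undefined. 3b->0: no, aaaa/caccb meet in 0. 3b->1: ok.
cbbcb: 2b undefined. 2b->0: no, aaaa/cbbcb meet in 0. 2b->1: ok.
All examples now run through 4 states with every (state, symbol) defined. Accept strings end in {0,2}, Reject strings end in {1,3}; accept={0,2}.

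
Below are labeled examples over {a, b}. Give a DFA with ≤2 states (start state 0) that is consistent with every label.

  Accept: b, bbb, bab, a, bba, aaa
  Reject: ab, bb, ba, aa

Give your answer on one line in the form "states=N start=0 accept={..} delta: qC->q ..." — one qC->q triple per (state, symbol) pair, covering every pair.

states=2 start=0 accept={1} delta: 0a->1 0b->1 1a->0 1b->0

State merging on the prefix tree: take the shortest (then alphabetical) example prefix whose next move is undefined and point that move at state 0, else 1, else 2, ...; a target is out if some Accept/Reject pair would then sit in one state with the same input left (inseparable). If every existing state is out, open a new one.
a: 0a undefined. 0a->0: no, b/ab meet in 0 with "b" left. Open state 1: 0a->1.
b: 0b undefined. 0b->0: no, b/bb meet in 0. 0b->1: ok.
aa: 1a undefined. 1a->0: ok.
ab: 1b undefined. 1b->0: ok.
All examples now run through 2 states with every (state, symbol) defined. Accept strings end in {1}, Reject strings end in {0}; accept={1}.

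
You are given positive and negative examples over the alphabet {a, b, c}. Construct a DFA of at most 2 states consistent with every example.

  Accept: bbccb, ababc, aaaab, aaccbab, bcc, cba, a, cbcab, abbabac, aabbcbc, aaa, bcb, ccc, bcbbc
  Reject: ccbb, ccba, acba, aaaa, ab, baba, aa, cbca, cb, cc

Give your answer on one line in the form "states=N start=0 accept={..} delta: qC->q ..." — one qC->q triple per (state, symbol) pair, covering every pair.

State merging on the prefix tree: take the shortest (then alphabetical) example prefix whose next move is undefined and point that move at state 0, else 1, else 2, ...; a target is out if some Accept/Reject pair would then sit in one state with the same input left (inseparable). If every existing state is out, open a new one.
a: 0a undefined. 0a->0: no, aaaab/ab meet in 0 with "b" left. Open state 1: 0a->1.
b: 0b undefined. 0b->0: no, bcc/cc meet in 0 with "cc" left. 0b->1: ok.
c: 0c undefined. 0c->0: no, cba/ccba meet in 1 with "a" left. 0c->1: ok.
aa: 1a undefined. 1a->0: ok.
ab: 1b undefined. 1b->0: ok.
ac: 1c undefined. 1c->0: ok.
All examples now run through 2 states with every (state, symbol) defined. Accept strings end in {1}, Reject strings end in {0}; accept={1}.

states=2 start=0 accept={1} delta: 0a->1 0b->1 0c->1 1a->0 1b->0 1c->0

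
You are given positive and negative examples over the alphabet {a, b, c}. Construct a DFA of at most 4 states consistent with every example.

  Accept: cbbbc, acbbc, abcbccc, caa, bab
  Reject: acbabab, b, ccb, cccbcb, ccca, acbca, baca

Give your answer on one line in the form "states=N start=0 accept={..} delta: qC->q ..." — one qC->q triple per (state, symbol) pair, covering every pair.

State merging on the prefix tree: take the shortest (then alphabetical) example prefix whose next move is undefined and point that move at state 0, else 1, else 2, ...; a target is out if some Accept/Reject pair would then sit in one state with the same input left (inseparable). If every existing state is out, open a new one.
a: 0a undefined. 0a->0: ok.
b: 0b undefined. 0b->0: no, bab/b meet in 0. Open state 1: 0b->1.
c: 0c undefined. 0c->0: no, caa/ccca meet in 0. 0c->1: ok.
ba: 1a undefined. 1a->0: no, caa/baca meet in 0. 1a->1: no, caa/b meet in 1. Open state 2: 1a->2.
cb: 1b undefined. 1b->0: no, cbbbc/b meet in 1. 1b->1: ok.
cc: 1c undefined. 1c->0: no, cbbbc/acbca meet in 0. 1c->1: no, cbbbc/b meet in 1. 1c->2: no, caa/acbca meet in 2 with "a" left. Open state 3: 1c->3.
bab: 2b undefined. 2b->0: ok.
bac: 2c undefined. 2c->0: no, bab/baca meet in 0. 2c->1: ok.
caa: 2a undefined. 2a->0: ok.
ccb: 3b undefined. 3b->0: no, caa/ccb meet in 0. 3b->1: ok.
ccc: 3c undefined. 3c->0: no, abcbccc/acbabab meet in 1. 3c->1: ok.
acbca: 3a undefined. 3a->0: no, caa/acbca meet in 0. 3a->1: ok.
All examples now run through 4 states with every (state, symbol) defined. Accept strings end in {0,3}, Reject strings end in {1,2}; accept={0,3}.

states=4 start=0 accept={0,3} delta: 0a->0 0b->1 0c->1 1a->2 1b->1 1c->3 2a->0 2b->0 2c->1 3a->1 3b->1 3c->1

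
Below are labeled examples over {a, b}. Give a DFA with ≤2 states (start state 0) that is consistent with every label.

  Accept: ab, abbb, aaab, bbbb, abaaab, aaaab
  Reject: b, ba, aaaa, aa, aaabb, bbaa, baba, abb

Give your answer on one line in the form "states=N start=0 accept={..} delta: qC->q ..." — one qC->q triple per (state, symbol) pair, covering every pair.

states=2 start=0 accept={0} delta: 0a->1 0b->1 1a->1 1b->0

Grow the machine one transition at a time. Run the examples from 0; the earliest place one falls off (shortest prefix, ties alphabetical) gets sent to the lowest-numbered state that keeps every Accept/Reject pair distinguishable — a pair clashes when both reach the same state with identical unread suffix — and to a fresh state only if none does.
a: 0a undefined. 0a->0: no, ab/b meet in 0 with "b" left. Open state 1: 0a->1.
b: 0b undefined. 0b->0: no, bbbb/b meet in 0. 0b->1: ok.
aa: 1a undefined. 1a->0: no, aaaab/b meet in 1. 1a->1: ok.
ab: 1b undefined. 1b->0: ok.
All examples now run through 2 states with every (state, symbol) defined. Accept strings end in {0}, Reject strings end in {1}; accept={0}.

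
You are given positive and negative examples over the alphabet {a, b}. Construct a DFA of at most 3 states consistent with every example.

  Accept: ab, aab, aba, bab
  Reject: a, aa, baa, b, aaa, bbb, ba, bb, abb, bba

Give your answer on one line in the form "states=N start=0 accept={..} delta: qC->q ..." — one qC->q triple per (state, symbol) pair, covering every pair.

State merging on the prefix tree: take the shortest (then alphabetical) example prefix whose next move is undefined and point that move at state 0, else 1, else 2, ...; a target is out if some Accept/Reject pair would then sit in one state with the same input left (inseparable). If every existing state is out, open a new one.
a: 0a undefined. 0a->0: no, ab/b meet in 0 with "b" left. Open state 1: 0a->1.
b: 0b undefined. 0b->0: ok.
aa: 1a undefined. 1a->0: no, aab/aa meet in 0. 1a->1: ok.
ab: 1b undefined. 1b->0: no, ab/b meet in 0. 1b->1: no, ab/a meet in 1. Open state 2: 1b->2.
aba: 2a undefined. 2a->0: no, aba/b meet in 0. 2a->1: no, aba/a meet in 1. 2a->2: ok.
abb: 2b undefined. 2b->0: ok.
All examples now run through 3 states with every (state, symbol) defined. Accept strings end in {2}, Reject strings end in {0,1}; accept={2}.

states=3 start=0 accept={2} delta: 0a->1 0b->0 1a->1 1b->2 2a->2 2b->0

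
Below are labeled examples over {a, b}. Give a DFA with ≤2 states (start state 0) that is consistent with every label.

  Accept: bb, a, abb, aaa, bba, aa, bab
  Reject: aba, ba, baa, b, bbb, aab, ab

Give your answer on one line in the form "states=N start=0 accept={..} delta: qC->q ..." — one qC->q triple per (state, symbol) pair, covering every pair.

states=2 start=0 accept={0} delta: 0a->0 0b->1 1a->1 1b->0

Grow the machine one transition at a time. Run the examples from 0; the earliest place one falls off (shortest prefix, ties alphabetical) gets sent to the lowest-numbered state that keeps every Accept/Reject pair distinguishable — a pair clashes when both reach the same state with identical unread suffix — and to a fresh state only if none does.
a: 0a undefined. 0a->0: ok.
b: 0b undefined. 0b->0: no, bb/aba meet in 0. Open state 1: 0b->1.
ba: 1a undefined. 1a->0: no, a/aba meet in 0. 1a->1: ok.
bb: 1b undefined. 1b->0: ok.
All examples now run through 2 states with every (state, symbol) defined. Accept strings end in {0}, Reject strings end in {1}; accept={0}.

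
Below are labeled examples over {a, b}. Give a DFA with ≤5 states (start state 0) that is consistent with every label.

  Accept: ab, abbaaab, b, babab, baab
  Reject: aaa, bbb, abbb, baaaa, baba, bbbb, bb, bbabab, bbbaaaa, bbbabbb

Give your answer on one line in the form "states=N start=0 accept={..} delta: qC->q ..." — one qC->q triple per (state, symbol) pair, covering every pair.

Fold the examples into a partial DFA from state 0: repeatedly fix the first undefined (state, symbol) met by the shortest-then-alphabetical prefix, trying targets in increasing order and rejecting any under which an Accept and a Reject string meet in one state with the same remainder; add a state when all current targets are rejected. Accepting states are where Accept strings end.
a: 0a undefined. 0a->0: ok.
b: 0b undefined. 0b->0: no, ab/aaa meet in 0. Open state 1: 0b->1.
ba: 1a undefined. 1a->0: ok.
bb: 1b undefined. 1b->0: no, ab/bbb meet in 1. 1b->1: no, ab/bbb meet in 1. Open state 2: 1b->2.
bba: 2a undefined. 2a->0: no, ab/bbabab meet in 1. 2a->1: ok.
bbb: 2b undefined. 2b->0: no, ab/bbbb meet in 1. 2b->1: no, ab/bbb meet in 1. 2b->2: ok.
All examples now run through 3 states with every (state, symbol) defined. Accept strings end in {1}, Reject strings end in {0,2}; accept={1}.

states=3 start=0 accept={1} delta: 0a->0 0b->1 1a->0 1b->2 2a->1 2b->2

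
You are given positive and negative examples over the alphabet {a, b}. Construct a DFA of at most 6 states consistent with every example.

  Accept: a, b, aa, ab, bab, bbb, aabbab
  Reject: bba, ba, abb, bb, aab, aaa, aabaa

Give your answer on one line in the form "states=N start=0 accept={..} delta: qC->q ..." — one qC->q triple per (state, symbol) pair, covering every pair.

states=4 start=0 accept={1,2} delta: 0a->1 0b->2 1a->2 1b->2 2a->0 2b->3 3a->3 3b->2

State merging on the prefix tree: take the shortest (then alphabetical) example prefix whose next move is undefined and point that move at state 0, else 1, else 2, ...; a target is out if some Accept/Reject pair would then sit in one state with the same input left (inseparable). If every existing state is out, open a new one.
a: 0a undefined. 0a->0: no, a/aaa meet in 0. Open state 1: 0a->1.
b: 0b undefined. 0b->0: no, a/bba meet in 1. 0b->1: no, aa/ba meet in 1 with "a" left. Open state 2: 0b->2.
aa: 1a undefined. 1a->0: no, a/aaa meet in 1. 1a->1: no, a/aaa meet in 1. 1a->2: ok.
ab: 1b undefined. 1b->0: no, b/abb meet in 2. 1b->1: no, a/abb meet in 1. 1b->2: ok.
ba: 2a undefined. 2a->0: ok.
bb: 2b undefined. 2b->0: no, a/bba meet in 1. 2b->1: no, a/abb meet in 1. 2b->2: no, a/aabaa meet in 1. Open state 3: 2b->3.
bba: 3a undefined. 3a->0: no, a/aabaa meet in 1. 3a->1: no, a/bba meet in 1. 3a->2: no, b/bba meet in 2. 3a->3: ok.
bbb: 3b undefined. 3b->0: no, bbb/ba meet in 0. 3b->1: no, aabbab/bba meet in 3. 3b->2: ok.
All examples now run through 4 states with every (state, symbol) defined. Accept strings end in {1,2}, Reject strings end in {0,3}; accept={1,2}.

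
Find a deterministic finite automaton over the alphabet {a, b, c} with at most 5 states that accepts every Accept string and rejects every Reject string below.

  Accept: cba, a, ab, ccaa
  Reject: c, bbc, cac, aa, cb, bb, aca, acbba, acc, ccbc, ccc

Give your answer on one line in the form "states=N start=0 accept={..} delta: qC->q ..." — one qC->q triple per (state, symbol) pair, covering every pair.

states=4 start=0 accept={1} delta: 0a->1 0b->0 0c->2 1a->0 1b->1 1c->2 2a->0 2b->3 2c->2 3a->1 3b->1 3c->0

Grow the machine one transition at a time. Run the examples from 0; the earliest place one falls off (shortest prefix, ties alphabetical) gets sent to the lowest-numbered state that keeps every Accept/Reject pair distinguishable — a pair clashes when both reach the same state with identical unread suffix — and to a fresh state only if none does.
a: 0a undefined. 0a->0: no, a/aa meet in 0. Open state 1: 0a->1.
b: 0b undefined. 0b->0: ok.
c: 0c undefined. 0c->0: no, ccaa/aa meet in 1 with "a" left. 0c->1: no, a/c meet in 1. Open state 2: 0c->2.
aa: 1a undefined. 1a->0: ok.
ab: 1b undefined. 1b->0: no, ab/aa meet in 0. 1b->1: ok.
ac: 1c undefined. 1c->0: no, a/aca meet in 1. 1c->1: no, a/acc meet in 1. 1c->2: ok.
ca: 2a undefined. 2a->0: ok.
cb: 2b undefined. 2b->0: no, cba/acbba meet in 1. 2b->1: no, cba/aa meet in 0. 2b->2: no, cba/aa meet in 0. Open state 3: 2b->3.
cc: 2c undefined. 2c->0: no, ccaa/aa meet in 0. 2c->1: no, a/acc meet in 1. 2c->2: ok.
cba: 3a undefined. 3a->0: no, cba/aa meet in 0. 3a->1: ok.
acbb: 3b undefined. 3b->0: no, cba/acbba meet in 1. 3b->1: ok.
ccbc: 3c undefined. 3c->0: ok.
All examples now run through 4 states with every (state, symbol) defined. Accept strings end in {1}, Reject strings end in {0,2,3}; accept={1}.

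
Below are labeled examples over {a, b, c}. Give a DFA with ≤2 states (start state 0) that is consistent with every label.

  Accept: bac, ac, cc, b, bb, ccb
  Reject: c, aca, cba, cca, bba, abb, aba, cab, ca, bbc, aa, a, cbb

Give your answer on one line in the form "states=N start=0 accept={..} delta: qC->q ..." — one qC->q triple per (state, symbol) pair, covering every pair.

states=2 start=0 accept={0} delta: 0a->1 0b->0 0c->1 1a->1 1b->1 1c->0

Grow the machine one transition at a time. Run the examples from 0; the earliest place one falls off (shortest prefix, ties alphabetical) gets sent to the lowest-numbered state that keeps every Accept/Reject pair distinguishable — a pair clashes when both reach the same state with identical unread suffix — and to a fresh state only if none does.
a: 0a undefined. 0a->0: no, ac/c meet in 0 with "c" left. Open state 1: 0a->1.
b: 0b undefined. 0b->0: ok.
c: 0c undefined. 0c->0: no, cc/c meet in 0. 0c->1: ok.
aa: 1a undefined. 1a->0: no, b/cab meet in 0. 1a->1: ok.
ab: 1b undefined. 1b->0: no, b/abb meet in 0. 1b->1: ok.
ac: 1c undefined. 1c->0: ok.
All examples now run through 2 states with every (state, symbol) defined. Accept strings end in {0}, Reject strings end in {1}; accept={0}.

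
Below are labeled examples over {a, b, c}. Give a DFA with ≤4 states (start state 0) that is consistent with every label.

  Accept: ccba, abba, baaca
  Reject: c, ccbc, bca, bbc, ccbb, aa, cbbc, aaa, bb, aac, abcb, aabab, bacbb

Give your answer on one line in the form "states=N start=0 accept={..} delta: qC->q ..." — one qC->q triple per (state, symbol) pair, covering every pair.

Grow the machine one transition at a time. Run the examples from 0; the earliest place one falls off (shortest prefix, ties alphabetical) gets sent to the lowest-numbered state that keeps every Accept/Reject pair distinguishable — a pair clashes when both reach the same state with identical unread suffix — and to a fresh state only if none does.
a: 0a undefined. 0a->0: ok.
b: 0b undefined. 0b->0: no, abba/aa meet in 0. Open state 1: 0b->1.
c: 0c undefined. 0c->0: ok.
ba: 1a undefined. 1a->0: no, ccba/c meet in 0. 1a->1: no, baaca/bca meet in 1 with "ca" left. Open state 2: 1a->2.
bb: 1b undefined. 1b->0: no, abba/c meet in 0. 1b->1: ok.
bc: 1c undefined. 1c->0: ok.
baa: 2a undefined. 2a->0: no, baaca/c meet in 0. 2a->1: no, baaca/c meet in 0. 2a->2: ok.
bac: 2c undefined. 2c->0: no, baaca/c meet in 0. 2c->1: ok.
aabab: 2b undefined. 2b->0: ok.
All examples now run through 3 states with every (state, symbol) defined. Accept strings end in {2}, Reject strings end in {0,1}; accept={2}.

states=3 start=0 accept={2} delta: 0a->0 0b->1 0c->0 1a->2 1b->1 1c->0 2a->2 2b->0 2c->1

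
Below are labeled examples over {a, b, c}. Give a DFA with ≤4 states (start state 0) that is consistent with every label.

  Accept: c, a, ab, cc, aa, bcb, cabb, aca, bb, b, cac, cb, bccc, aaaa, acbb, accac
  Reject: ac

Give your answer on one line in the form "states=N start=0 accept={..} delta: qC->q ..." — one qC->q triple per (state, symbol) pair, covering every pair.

Fold the examples into a partial DFA from state 0: repeatedly fix the first undefined (state, symbol) met by the shortest-then-alphabetical prefix, trying targets in increasing order and rejecting any under which an Accept and a Reject string meet in one state with the same remainder; add a state when all current targets are rejected. Accepting states are where Accept strings end.
a: 0a undefined. 0a->0: no, c/ac meet in 0 with "c" left. Open state 1: 0a->1.
b: 0b undefined. 0b->0: ok.
c: 0c undefined. 0c->0: no, cac/ac meet in 1 with "c" left. 0c->1: no, cc/ac meet in 1 with "c" left. Open state 2: 0c->2.
aa: 1a undefined. 1a->0: ok.
ab: 1b undefined. 1b->0: ok.
ac: 1c undefined. 1c->0: no, ab/ac meet in 0. 1c->1: no, a/ac meet in 1. 1c->2: no, c/ac meet in 2. Open state 3: 1c->3.
ca: 2a undefined. 2a->0: ok.
cb: 2b undefined. 2b->0: ok.
cc: 2c undefined. 2c->0: ok.
aca: 3a undefined. 3a->0: ok.
acb: 3b undefined. 3b->0: ok.
acc: 3c undefined. 3c->0: no, accac/ac meet in 3. 3c->1: ok.
All examples now run through 4 states with every (state, symbol) defined. Accept strings end in {0,1,2}, Reject strings end in {3}; accept={0,1,2}.

states=4 start=0 accept={0,1,2} delta: 0a->1 0b->0 0c->2 1a->0 1b->0 1c->3 2a->0 2b->0 2c->0 3a->0 3b->0 3c->1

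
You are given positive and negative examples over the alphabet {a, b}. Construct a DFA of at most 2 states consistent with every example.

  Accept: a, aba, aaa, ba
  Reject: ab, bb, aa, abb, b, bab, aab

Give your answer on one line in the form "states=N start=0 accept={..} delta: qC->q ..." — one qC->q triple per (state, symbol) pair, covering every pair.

Fold the examples into a partial DFA from state 0: repeatedly fix the first undefined (state, symbol) met by the shortest-then-alphabetical prefix, trying targets in increasing order and rejecting any under which an Accept and a Reject string meet in one state with the same remainder; add a state when all current targets are rejected. Accepting states are where Accept strings end.
a: 0a undefined. 0a->0: no, a/aa meet in 0. Open state 1: 0a->1.
b: 0b undefined. 0b->0: ok.
aa: 1a undefined. 1a->0: ok.
ab: 1b undefined. 1b->0: ok.
All examples now run through 2 states with every (state, symbol) defined. Accept strings end in {1}, Reject strings end in {0}; accept={1}.

states=2 start=0 accept={1} delta: 0a->1 0b->0 1a->0 1b->0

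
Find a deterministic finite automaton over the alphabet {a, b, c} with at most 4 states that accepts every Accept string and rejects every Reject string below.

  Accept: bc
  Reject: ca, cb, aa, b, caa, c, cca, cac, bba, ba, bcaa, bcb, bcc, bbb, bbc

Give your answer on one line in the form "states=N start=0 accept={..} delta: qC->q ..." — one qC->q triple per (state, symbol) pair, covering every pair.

states=3 start=0 accept={2} delta: 0a->0 0b->1 0c->0 1a->0 1b->0 1c->2 2a->0 2b->0 2c->0

Fold the examples into a partial DFA from state 0: repeatedly fix the first undefined (state, symbol) met by the shortest-then-alphabetical prefix, trying targets in increasing order and rejecting any under which an Accept and a Reject string meet in one state with the same remainder; add a state when all current targets are rejected. Accepting states are where Accept strings end.
a: 0a undefined. 0a->0: ok.
b: 0b undefined. 0b->0: no, bc/c meet in 0 with "c" left. Open state 1: 0b->1.
c: 0c undefined. 0c->0: ok.
ba: 1a undefined. 1a->0: ok.
bb: 1b undefined. 1b->0: ok.
bc: 1c undefined. 1c->0: no, bc/ca meet in 0. 1c->1: no, bc/cb meet in 1. Open state 2: 1c->2.
bca: 2a undefined. 2a->0: ok.
bcb: 2b undefined. 2b->0: ok.
bcc: 2c undefined. 2c->0: ok.
All examples now run through 3 states with every (state, symbol) defined. Accept strings end in {2}, Reject strings end in {0,1}; accept={2}.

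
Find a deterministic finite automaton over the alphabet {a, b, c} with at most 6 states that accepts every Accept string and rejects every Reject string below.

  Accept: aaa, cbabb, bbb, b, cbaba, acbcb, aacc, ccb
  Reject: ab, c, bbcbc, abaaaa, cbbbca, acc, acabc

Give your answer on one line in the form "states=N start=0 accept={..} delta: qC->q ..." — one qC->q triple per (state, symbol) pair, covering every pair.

states=5 start=0 accept={0,4} delta: 0a->1 0b->0 0c->1 1a->2 1b->1 1c->3 2a->0 2b->4 2c->4 3a->1 3b->4 3c->1 4a->0 4b->0 4c->0

Fold the examples into a partial DFA from state 0: repeatedly fix the first undefined (state, symbol) met by the shortest-then-alphabetical prefix, trying targets in increasing order and rejecting any under which an Accept and a Reject string meet in one state with the same remainder; add a state when all current targets are rejected. Accepting states are where Accept strings end.
a: 0a undefined. 0a->0: no, b/ab meet in 0 with "b" left. Open state 1: 0a->1.
b: 0b undefined. 0b->0: ok.
c: 0c undefined. 0c->0: no, bbb/c meet in 0. 0c->1: ok.
aa: 1a undefined. 1a->0: no, aaa/c meet in 1. 1a->1: no, aaa/c meet in 1. Open state 2: 1a->2.
ab: 1b undefined. 1b->0: no, cbabb/ab meet in 0. 1b->1: ok.
ac: 1c undefined. 1c->0: no, bbb/bbcbc meet in 0. 1c->1: no, acbcb/ab meet in 1. 1c->2: no, aaa/cbbbca meet in 2 with "a" left. Open state 3: 1c->3.
aaa: 2a undefined. 2a->0: ok.
aac: 2c undefined. 2c->0: no, aacc/ab meet in 1. 2c->1: no, aacc/bbcbc meet in 3. 2c->2: no, aacc/abaaaa meet in 2. 2c->3: no, aacc/acc meet in 3 with "c" left. Open state 4: 2c->4.
aca: 3a undefined. 3a->0: no, aaa/cbbbca meet in 0. 3a->1: ok.
acb: 3b undefined. 3b->0: no, acbcb/ab meet in 1. 3b->1: no, acbcb/ab meet in 1. 3b->2: no, ccb/abaaaa meet in 2. 3b->3: no, ccb/bbcbc meet in 3. 3b->4: ok.
acc: 3c undefined. 3c->0: no, aaa/acc meet in 0. 3c->1: ok.
aacc: 4c undefined. 4c->0: ok.
cbab: 2b undefined. 2b->0: no, cbaba/ab meet in 1. 2b->1: no, cbabb/ab meet in 1. 2b->2: no, cbabb/abaaaa meet in 2. 2b->3: no, cbaba/ab meet in 1. 2b->4: ok.
cbaba: 4a undefined. 4a->0: ok.
cbabb: 4b undefined. 4b->0: ok.
All examples now run through 5 states with every (state, symbol) defined. Accept strings end in {0,4}, Reject strings end in {1,2,3}; accept={0,4}.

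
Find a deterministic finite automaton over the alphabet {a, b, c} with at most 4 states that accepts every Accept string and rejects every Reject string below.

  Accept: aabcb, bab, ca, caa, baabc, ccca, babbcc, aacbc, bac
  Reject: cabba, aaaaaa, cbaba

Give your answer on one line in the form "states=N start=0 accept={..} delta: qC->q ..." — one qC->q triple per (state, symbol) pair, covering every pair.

Grow the machine one transition at a time. Run the examples from 0; the earliest place one falls off (shortest prefix, ties alphabetical) gets sent to the lowest-numbered state that keeps every Accept/Reject pair distinguishable — a pair clashes when both reach the same state with identical unread suffix — and to a fresh state only if none does.
a: 0a undefined. 0a->0: ok.
b: 0b undefined. 0b->0: no, bab/aaaaaa meet in 0. Open state 1: 0b->1.
c: 0c undefined. 0c->0: no, ca/aaaaaa meet in 0. 0c->1: ok.
ba: 1a undefined. 1a->0: no, ca/aaaaaa meet in 0. 1a->1: ok.
cb: 1b undefined. 1b->0: no, bab/aaaaaa meet in 0. 1b->1: no, bab/cabba meet in 1. Open state 2: 1b->2.
cc: 1c undefined. 1c->0: no, bac/aaaaaa meet in 0. 1c->1: ok.
cba: 2a undefined. 2a->0: no, ca/cbaba meet in 1. 2a->1: no, ca/cbaba meet in 1. 2a->2: ok.
babb: 2b undefined. 2b->0: ok.
aacbc: 2c undefined. 2c->0: no, baabc/cabba meet in 0. 2c->1: ok.
All examples now run through 3 states with every (state, symbol) defined. Accept strings end in {1,2}, Reject strings end in {0}; accept={1,2}.

states=3 start=0 accept={1,2} delta: 0a->0 0b->1 0c->1 1a->1 1b->2 1c->1 2a->2 2b->0 2c->1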